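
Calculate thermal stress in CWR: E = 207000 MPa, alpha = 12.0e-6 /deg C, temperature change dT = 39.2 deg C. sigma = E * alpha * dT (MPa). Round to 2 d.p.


sigma = E * alpha * dT
sigma = 207000 * 12.0e-6 * 39.2
sigma = 2.484 * 39.2
sigma = 97.37 MPa

97.37


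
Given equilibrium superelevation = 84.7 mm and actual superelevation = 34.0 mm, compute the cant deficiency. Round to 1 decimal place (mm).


Cant deficiency = equilibrium cant - actual cant
CD = 84.7 - 34.0
CD = 50.7 mm

50.7


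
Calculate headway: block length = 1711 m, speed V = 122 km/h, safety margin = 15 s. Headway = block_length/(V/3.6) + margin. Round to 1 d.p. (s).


V = 122 / 3.6 = 33.8889 m/s
Block traversal time = 1711 / 33.8889 = 50.4885 s
Headway = 50.4885 + 15
Headway = 65.5 s

65.5


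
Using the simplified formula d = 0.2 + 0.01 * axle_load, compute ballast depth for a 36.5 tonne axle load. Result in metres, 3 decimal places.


d = 0.2 + 0.01 * 36.5
d = 0.2 + 0.365
d = 0.565 m

0.565


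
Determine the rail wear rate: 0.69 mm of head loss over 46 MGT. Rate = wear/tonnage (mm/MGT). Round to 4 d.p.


Wear rate = total wear / cumulative tonnage
Rate = 0.69 / 46
Rate = 0.0150 mm/MGT

0.0150


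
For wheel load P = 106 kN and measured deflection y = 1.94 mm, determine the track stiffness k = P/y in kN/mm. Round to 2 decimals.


Track stiffness k = P / y
k = 106 / 1.94
k = 54.64 kN/mm

54.64


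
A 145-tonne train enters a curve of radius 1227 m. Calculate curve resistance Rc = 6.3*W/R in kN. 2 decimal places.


Rc = 6.3 * W / R
Rc = 6.3 * 145 / 1227
Rc = 913.5 / 1227
Rc = 0.74 kN

0.74


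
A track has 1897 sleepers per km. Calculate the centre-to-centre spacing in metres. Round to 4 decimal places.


Spacing = 1000 m / number of sleepers
Spacing = 1000 / 1897
Spacing = 0.5271 m

0.5271


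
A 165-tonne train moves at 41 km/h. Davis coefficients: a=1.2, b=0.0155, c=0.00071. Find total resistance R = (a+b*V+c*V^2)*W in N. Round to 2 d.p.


b*V = 0.0155 * 41 = 0.6355
c*V^2 = 0.00071 * 1681 = 1.19351
R_per_t = 1.2 + 0.6355 + 1.19351 = 3.02901 N/t
R_total = 3.02901 * 165 = 499.79 N

499.79


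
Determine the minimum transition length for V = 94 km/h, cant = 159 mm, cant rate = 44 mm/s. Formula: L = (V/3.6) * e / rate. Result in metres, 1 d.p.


Convert speed: V = 94 / 3.6 = 26.1111 m/s
L = 26.1111 * 159 / 44
L = 4151.6667 / 44
L = 94.4 m

94.4


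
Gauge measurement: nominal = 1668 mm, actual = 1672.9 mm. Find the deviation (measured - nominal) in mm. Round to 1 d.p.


Deviation = measured - nominal
Deviation = 1672.9 - 1668
Deviation = 4.9 mm

4.9


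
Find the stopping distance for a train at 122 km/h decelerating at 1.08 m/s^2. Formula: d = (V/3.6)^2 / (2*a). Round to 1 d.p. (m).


Convert speed: V = 122 / 3.6 = 33.8889 m/s
V^2 = 1148.4568
d = 1148.4568 / (2 * 1.08)
d = 1148.4568 / 2.16
d = 531.7 m

531.7


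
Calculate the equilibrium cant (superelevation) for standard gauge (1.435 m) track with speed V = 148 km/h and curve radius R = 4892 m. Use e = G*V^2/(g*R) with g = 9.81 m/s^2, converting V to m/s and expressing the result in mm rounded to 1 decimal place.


Convert speed: V = 148 / 3.6 = 41.1111 m/s
Apply formula: e = 1.435 * 41.1111^2 / (9.81 * 4892)
e = 1.435 * 1690.1235 / 47990.52
e = 0.050538 m = 50.5 mm

50.5


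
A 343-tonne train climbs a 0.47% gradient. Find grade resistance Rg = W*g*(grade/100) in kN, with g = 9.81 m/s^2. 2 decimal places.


Rg = W * 9.81 * grade / 100
Rg = 343 * 9.81 * 0.47 / 100
Rg = 3364.83 * 0.0047
Rg = 15.81 kN

15.81


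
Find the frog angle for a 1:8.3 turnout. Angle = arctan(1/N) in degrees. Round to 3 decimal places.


1/N = 1/8.3 = 0.120482
angle = arctan(0.120482) = 0.119904 rad
angle = 0.119904 * 180/pi = 6.870 degrees

6.870


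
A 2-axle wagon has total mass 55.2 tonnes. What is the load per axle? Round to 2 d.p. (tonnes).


Load per axle = total weight / number of axles
Load = 55.2 / 2
Load = 27.60 tonnes

27.60


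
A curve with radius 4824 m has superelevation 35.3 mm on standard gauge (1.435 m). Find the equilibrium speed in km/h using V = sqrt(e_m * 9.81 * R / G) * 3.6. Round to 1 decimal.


Convert cant: e = 35.3 mm = 0.0353 m
V_ms = sqrt(0.0353 * 9.81 * 4824 / 1.435)
V_ms = sqrt(1164.123646) = 34.1193 m/s
V = 34.1193 * 3.6 = 122.8 km/h

122.8


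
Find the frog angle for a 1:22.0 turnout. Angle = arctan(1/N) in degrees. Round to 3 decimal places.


1/N = 1/22.0 = 0.045455
angle = arctan(0.045455) = 0.045423 rad
angle = 0.045423 * 180/pi = 2.603 degrees

2.603


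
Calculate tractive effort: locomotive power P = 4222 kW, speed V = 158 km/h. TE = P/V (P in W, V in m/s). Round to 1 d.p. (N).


Convert: P = 4222 kW = 4222000 W
V = 158 / 3.6 = 43.8889 m/s
TE = 4222000 / 43.8889
TE = 96197.5 N

96197.5


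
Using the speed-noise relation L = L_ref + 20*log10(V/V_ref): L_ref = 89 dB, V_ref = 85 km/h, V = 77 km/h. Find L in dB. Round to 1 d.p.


V/V_ref = 77 / 85 = 0.905882
log10(0.905882) = -0.042928
20 * -0.042928 = -0.8586
L = 89 + -0.8586 = 88.1 dB

88.1


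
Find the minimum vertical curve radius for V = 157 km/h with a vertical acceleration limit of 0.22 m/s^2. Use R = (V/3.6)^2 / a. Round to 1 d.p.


Convert speed: V = 157 / 3.6 = 43.6111 m/s
V^2 = 1901.929 m^2/s^2
R_v = 1901.929 / 0.22
R_v = 8645.1 m

8645.1


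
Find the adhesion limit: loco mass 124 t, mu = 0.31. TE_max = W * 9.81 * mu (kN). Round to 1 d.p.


TE_max = W * g * mu
TE_max = 124 * 9.81 * 0.31
TE_max = 1216.44 * 0.31
TE_max = 377.1 kN

377.1


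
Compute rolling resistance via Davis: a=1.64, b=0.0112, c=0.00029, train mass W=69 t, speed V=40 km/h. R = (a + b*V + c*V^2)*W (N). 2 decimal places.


b*V = 0.0112 * 40 = 0.448
c*V^2 = 0.00029 * 1600 = 0.464
R_per_t = 1.64 + 0.448 + 0.464 = 2.552 N/t
R_total = 2.552 * 69 = 176.09 N

176.09


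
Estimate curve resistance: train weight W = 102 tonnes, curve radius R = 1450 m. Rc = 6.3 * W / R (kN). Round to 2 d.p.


Rc = 6.3 * W / R
Rc = 6.3 * 102 / 1450
Rc = 642.6 / 1450
Rc = 0.44 kN

0.44


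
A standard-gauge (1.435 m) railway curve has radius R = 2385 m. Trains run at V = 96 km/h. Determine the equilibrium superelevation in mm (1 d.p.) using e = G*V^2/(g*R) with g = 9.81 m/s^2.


Convert speed: V = 96 / 3.6 = 26.6667 m/s
Apply formula: e = 1.435 * 26.6667^2 / (9.81 * 2385)
e = 1.435 * 711.1111 / 23396.85
e = 0.043615 m = 43.6 mm

43.6


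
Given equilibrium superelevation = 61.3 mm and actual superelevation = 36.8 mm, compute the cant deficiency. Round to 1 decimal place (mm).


Cant deficiency = equilibrium cant - actual cant
CD = 61.3 - 36.8
CD = 24.5 mm

24.5


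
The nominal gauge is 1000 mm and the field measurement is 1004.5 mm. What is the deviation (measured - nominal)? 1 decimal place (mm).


Deviation = measured - nominal
Deviation = 1004.5 - 1000
Deviation = 4.5 mm

4.5


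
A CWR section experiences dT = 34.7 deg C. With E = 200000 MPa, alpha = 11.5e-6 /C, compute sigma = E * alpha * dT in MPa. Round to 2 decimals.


sigma = E * alpha * dT
sigma = 200000 * 11.5e-6 * 34.7
sigma = 2.3 * 34.7
sigma = 79.81 MPa

79.81


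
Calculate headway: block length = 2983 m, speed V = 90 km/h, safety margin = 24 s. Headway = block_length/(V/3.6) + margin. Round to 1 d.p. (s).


V = 90 / 3.6 = 25.0 m/s
Block traversal time = 2983 / 25.0 = 119.32 s
Headway = 119.32 + 24
Headway = 143.3 s

143.3


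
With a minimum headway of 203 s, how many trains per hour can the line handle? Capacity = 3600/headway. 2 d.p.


Capacity = 3600 / headway
Capacity = 3600 / 203
Capacity = 17.73 trains/hour

17.73


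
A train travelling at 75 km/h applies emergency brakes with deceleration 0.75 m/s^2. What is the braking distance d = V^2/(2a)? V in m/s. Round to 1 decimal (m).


Convert speed: V = 75 / 3.6 = 20.8333 m/s
V^2 = 434.0278
d = 434.0278 / (2 * 0.75)
d = 434.0278 / 1.5
d = 289.4 m

289.4


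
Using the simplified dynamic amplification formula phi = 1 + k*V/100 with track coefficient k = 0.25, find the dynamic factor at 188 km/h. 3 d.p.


phi = 1 + k * V / 100
phi = 1 + 0.25 * 188 / 100
phi = 1 + 0.47
phi = 1.470

1.470


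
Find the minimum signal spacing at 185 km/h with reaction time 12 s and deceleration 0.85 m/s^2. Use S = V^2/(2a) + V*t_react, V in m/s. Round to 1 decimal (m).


V = 185 / 3.6 = 51.3889 m/s
Braking distance = 51.3889^2 / (2*0.85) = 1553.4223 m
Sighting distance = 51.3889 * 12 = 616.6667 m
S = 1553.4223 + 616.6667 = 2170.1 m

2170.1


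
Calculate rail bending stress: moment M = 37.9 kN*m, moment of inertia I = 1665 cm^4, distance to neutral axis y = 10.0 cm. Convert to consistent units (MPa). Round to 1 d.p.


Convert units:
M = 37.9 kN*m = 37900000 N*mm
y = 10.0 cm = 100 mm
I = 1665 cm^4 = 16650000 mm^4
sigma = 37900000 * 100 / 16650000
sigma = 227.6 MPa

227.6


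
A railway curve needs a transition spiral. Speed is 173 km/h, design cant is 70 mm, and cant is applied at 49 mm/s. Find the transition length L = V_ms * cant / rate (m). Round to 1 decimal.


Convert speed: V = 173 / 3.6 = 48.0556 m/s
L = 48.0556 * 70 / 49
L = 3363.8889 / 49
L = 68.7 m

68.7


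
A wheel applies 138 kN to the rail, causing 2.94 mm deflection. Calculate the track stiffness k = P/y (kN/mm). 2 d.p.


Track stiffness k = P / y
k = 138 / 2.94
k = 46.94 kN/mm

46.94


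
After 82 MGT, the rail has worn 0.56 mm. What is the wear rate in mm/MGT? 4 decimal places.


Wear rate = total wear / cumulative tonnage
Rate = 0.56 / 82
Rate = 0.0068 mm/MGT

0.0068


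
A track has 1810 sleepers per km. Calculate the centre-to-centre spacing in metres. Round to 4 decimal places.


Spacing = 1000 m / number of sleepers
Spacing = 1000 / 1810
Spacing = 0.5525 m

0.5525


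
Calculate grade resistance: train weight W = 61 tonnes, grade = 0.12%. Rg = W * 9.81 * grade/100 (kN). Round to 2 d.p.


Rg = W * 9.81 * grade / 100
Rg = 61 * 9.81 * 0.12 / 100
Rg = 598.41 * 0.0012
Rg = 0.72 kN

0.72


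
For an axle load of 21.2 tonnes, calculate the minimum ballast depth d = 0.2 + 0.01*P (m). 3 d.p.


d = 0.2 + 0.01 * 21.2
d = 0.2 + 0.212
d = 0.412 m

0.412


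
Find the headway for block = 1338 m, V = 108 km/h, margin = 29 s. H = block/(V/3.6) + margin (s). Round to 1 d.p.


V = 108 / 3.6 = 30.0 m/s
Block traversal time = 1338 / 30.0 = 44.6 s
Headway = 44.6 + 29
Headway = 73.6 s

73.6


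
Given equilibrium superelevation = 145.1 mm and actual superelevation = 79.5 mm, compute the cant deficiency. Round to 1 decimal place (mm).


Cant deficiency = equilibrium cant - actual cant
CD = 145.1 - 79.5
CD = 65.6 mm

65.6


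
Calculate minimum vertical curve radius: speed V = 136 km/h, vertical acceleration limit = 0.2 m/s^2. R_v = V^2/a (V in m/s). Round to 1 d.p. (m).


Convert speed: V = 136 / 3.6 = 37.7778 m/s
V^2 = 1427.1605 m^2/s^2
R_v = 1427.1605 / 0.2
R_v = 7135.8 m

7135.8


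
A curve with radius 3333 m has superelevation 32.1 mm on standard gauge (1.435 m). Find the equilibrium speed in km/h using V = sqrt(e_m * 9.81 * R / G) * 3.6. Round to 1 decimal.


Convert cant: e = 32.1 mm = 0.0321 m
V_ms = sqrt(0.0321 * 9.81 * 3333 / 1.435)
V_ms = sqrt(731.404204) = 27.0445 m/s
V = 27.0445 * 3.6 = 97.4 km/h

97.4


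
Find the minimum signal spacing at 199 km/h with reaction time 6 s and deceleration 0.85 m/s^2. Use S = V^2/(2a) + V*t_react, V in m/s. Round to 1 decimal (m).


V = 199 / 3.6 = 55.2778 m/s
Braking distance = 55.2778^2 / (2*0.85) = 1797.431 m
Sighting distance = 55.2778 * 6 = 331.6667 m
S = 1797.431 + 331.6667 = 2129.1 m

2129.1


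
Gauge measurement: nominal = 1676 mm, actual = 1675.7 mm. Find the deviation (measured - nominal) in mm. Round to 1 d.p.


Deviation = measured - nominal
Deviation = 1675.7 - 1676
Deviation = -0.3 mm

-0.3


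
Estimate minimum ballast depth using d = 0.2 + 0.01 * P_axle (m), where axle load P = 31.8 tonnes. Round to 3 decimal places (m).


d = 0.2 + 0.01 * 31.8
d = 0.2 + 0.318
d = 0.518 m

0.518


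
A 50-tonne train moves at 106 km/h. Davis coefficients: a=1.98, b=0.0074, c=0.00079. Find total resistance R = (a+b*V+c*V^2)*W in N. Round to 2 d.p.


b*V = 0.0074 * 106 = 0.7844
c*V^2 = 0.00079 * 11236 = 8.87644
R_per_t = 1.98 + 0.7844 + 8.87644 = 11.64084 N/t
R_total = 11.64084 * 50 = 582.04 N

582.04


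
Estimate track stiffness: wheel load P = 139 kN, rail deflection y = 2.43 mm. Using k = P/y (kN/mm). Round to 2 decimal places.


Track stiffness k = P / y
k = 139 / 2.43
k = 57.20 kN/mm

57.20


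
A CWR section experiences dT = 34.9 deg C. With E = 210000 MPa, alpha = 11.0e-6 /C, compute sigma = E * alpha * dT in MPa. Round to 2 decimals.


sigma = E * alpha * dT
sigma = 210000 * 11.0e-6 * 34.9
sigma = 2.31 * 34.9
sigma = 80.62 MPa

80.62


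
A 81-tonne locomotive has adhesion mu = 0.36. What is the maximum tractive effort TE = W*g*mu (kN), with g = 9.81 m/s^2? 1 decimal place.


TE_max = W * g * mu
TE_max = 81 * 9.81 * 0.36
TE_max = 794.61 * 0.36
TE_max = 286.1 kN

286.1


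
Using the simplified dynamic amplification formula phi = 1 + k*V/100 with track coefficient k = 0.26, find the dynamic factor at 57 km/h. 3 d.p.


phi = 1 + k * V / 100
phi = 1 + 0.26 * 57 / 100
phi = 1 + 0.1482
phi = 1.148

1.148


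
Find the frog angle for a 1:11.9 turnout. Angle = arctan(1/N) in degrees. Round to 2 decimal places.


1/N = 1/11.9 = 0.084034
angle = arctan(0.084034) = 0.083837 rad
angle = 0.083837 * 180/pi = 4.80 degrees

4.80


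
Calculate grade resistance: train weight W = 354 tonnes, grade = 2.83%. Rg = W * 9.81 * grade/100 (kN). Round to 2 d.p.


Rg = W * 9.81 * grade / 100
Rg = 354 * 9.81 * 2.83 / 100
Rg = 3472.74 * 0.0283
Rg = 98.28 kN

98.28


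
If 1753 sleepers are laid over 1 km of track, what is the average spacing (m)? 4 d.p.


Spacing = 1000 m / number of sleepers
Spacing = 1000 / 1753
Spacing = 0.5705 m

0.5705


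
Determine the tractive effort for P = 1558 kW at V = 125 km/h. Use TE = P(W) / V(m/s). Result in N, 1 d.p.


Convert: P = 1558 kW = 1558000 W
V = 125 / 3.6 = 34.7222 m/s
TE = 1558000 / 34.7222
TE = 44870.4 N

44870.4


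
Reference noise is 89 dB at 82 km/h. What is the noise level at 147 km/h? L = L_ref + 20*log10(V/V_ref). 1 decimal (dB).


V/V_ref = 147 / 82 = 1.792683
log10(1.792683) = 0.253503
20 * 0.253503 = 5.0701
L = 89 + 5.0701 = 94.1 dB

94.1


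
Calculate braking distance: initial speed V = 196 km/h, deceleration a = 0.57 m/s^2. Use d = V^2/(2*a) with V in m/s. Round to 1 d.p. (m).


Convert speed: V = 196 / 3.6 = 54.4444 m/s
V^2 = 2964.1975
d = 2964.1975 / (2 * 0.57)
d = 2964.1975 / 1.14
d = 2600.2 m

2600.2


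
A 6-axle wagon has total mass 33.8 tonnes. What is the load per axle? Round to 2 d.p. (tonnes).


Load per axle = total weight / number of axles
Load = 33.8 / 6
Load = 5.63 tonnes

5.63


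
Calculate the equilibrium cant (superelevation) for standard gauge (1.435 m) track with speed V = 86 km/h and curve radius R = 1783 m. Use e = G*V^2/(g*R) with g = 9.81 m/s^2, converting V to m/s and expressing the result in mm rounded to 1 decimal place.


Convert speed: V = 86 / 3.6 = 23.8889 m/s
Apply formula: e = 1.435 * 23.8889^2 / (9.81 * 1783)
e = 1.435 * 570.679 / 17491.23
e = 0.046819 m = 46.8 mm

46.8


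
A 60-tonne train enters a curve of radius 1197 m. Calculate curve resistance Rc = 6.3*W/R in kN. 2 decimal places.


Rc = 6.3 * W / R
Rc = 6.3 * 60 / 1197
Rc = 378.0 / 1197
Rc = 0.32 kN

0.32


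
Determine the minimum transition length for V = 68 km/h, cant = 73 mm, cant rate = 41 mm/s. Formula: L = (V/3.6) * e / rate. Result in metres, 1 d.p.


Convert speed: V = 68 / 3.6 = 18.8889 m/s
L = 18.8889 * 73 / 41
L = 1378.8889 / 41
L = 33.6 m

33.6


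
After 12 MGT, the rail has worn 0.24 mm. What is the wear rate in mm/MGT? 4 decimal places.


Wear rate = total wear / cumulative tonnage
Rate = 0.24 / 12
Rate = 0.0200 mm/MGT

0.0200


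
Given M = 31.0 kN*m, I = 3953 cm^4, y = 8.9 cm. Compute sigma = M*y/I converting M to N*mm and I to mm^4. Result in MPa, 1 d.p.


Convert units:
M = 31.0 kN*m = 31000000 N*mm
y = 8.9 cm = 89 mm
I = 3953 cm^4 = 39530000 mm^4
sigma = 31000000 * 89 / 39530000
sigma = 69.8 MPa

69.8


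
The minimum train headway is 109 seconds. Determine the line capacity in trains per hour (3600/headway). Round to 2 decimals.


Capacity = 3600 / headway
Capacity = 3600 / 109
Capacity = 33.03 trains/hour

33.03


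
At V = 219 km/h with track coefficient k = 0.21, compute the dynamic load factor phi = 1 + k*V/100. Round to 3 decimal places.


phi = 1 + k * V / 100
phi = 1 + 0.21 * 219 / 100
phi = 1 + 0.4599
phi = 1.460

1.460


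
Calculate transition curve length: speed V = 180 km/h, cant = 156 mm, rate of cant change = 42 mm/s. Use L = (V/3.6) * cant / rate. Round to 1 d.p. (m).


Convert speed: V = 180 / 3.6 = 50.0 m/s
L = 50.0 * 156 / 42
L = 7800.0 / 42
L = 185.7 m

185.7


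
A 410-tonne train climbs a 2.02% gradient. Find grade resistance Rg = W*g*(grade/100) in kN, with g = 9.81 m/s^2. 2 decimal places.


Rg = W * 9.81 * grade / 100
Rg = 410 * 9.81 * 2.02 / 100
Rg = 4022.1 * 0.0202
Rg = 81.25 kN

81.25


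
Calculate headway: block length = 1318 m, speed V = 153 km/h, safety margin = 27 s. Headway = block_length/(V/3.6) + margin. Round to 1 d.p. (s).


V = 153 / 3.6 = 42.5 m/s
Block traversal time = 1318 / 42.5 = 31.0118 s
Headway = 31.0118 + 27
Headway = 58.0 s

58.0


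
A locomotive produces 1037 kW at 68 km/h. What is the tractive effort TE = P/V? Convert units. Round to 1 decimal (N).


Convert: P = 1037 kW = 1037000 W
V = 68 / 3.6 = 18.8889 m/s
TE = 1037000 / 18.8889
TE = 54900.0 N

54900.0


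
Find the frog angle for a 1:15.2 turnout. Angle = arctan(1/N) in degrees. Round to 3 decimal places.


1/N = 1/15.2 = 0.065789
angle = arctan(0.065789) = 0.065695 rad
angle = 0.065695 * 180/pi = 3.764 degrees

3.764


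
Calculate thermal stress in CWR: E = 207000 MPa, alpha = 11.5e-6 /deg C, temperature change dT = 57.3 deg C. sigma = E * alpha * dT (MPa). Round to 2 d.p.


sigma = E * alpha * dT
sigma = 207000 * 11.5e-6 * 57.3
sigma = 2.3805 * 57.3
sigma = 136.40 MPa

136.40


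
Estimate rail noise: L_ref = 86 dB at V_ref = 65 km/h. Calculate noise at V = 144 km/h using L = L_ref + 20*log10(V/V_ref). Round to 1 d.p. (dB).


V/V_ref = 144 / 65 = 2.215385
log10(2.215385) = 0.345449
20 * 0.345449 = 6.909
L = 86 + 6.909 = 92.9 dB

92.9


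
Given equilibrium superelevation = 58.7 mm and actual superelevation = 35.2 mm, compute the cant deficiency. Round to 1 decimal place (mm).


Cant deficiency = equilibrium cant - actual cant
CD = 58.7 - 35.2
CD = 23.5 mm

23.5


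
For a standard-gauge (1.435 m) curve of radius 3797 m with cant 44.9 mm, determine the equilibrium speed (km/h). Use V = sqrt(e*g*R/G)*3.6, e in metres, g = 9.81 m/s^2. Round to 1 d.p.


Convert cant: e = 44.9 mm = 0.0449 m
V_ms = sqrt(0.0449 * 9.81 * 3797 / 1.435)
V_ms = sqrt(1165.477905) = 34.1391 m/s
V = 34.1391 * 3.6 = 122.9 km/h

122.9


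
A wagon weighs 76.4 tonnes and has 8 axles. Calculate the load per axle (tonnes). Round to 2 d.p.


Load per axle = total weight / number of axles
Load = 76.4 / 8
Load = 9.55 tonnes

9.55


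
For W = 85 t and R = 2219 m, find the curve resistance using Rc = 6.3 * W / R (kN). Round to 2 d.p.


Rc = 6.3 * W / R
Rc = 6.3 * 85 / 2219
Rc = 535.5 / 2219
Rc = 0.24 kN

0.24


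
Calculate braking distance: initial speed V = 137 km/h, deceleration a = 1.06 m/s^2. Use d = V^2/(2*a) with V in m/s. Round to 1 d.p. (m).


Convert speed: V = 137 / 3.6 = 38.0556 m/s
V^2 = 1448.2253
d = 1448.2253 / (2 * 1.06)
d = 1448.2253 / 2.12
d = 683.1 m

683.1


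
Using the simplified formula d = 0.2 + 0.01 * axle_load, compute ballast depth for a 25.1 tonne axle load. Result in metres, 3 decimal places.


d = 0.2 + 0.01 * 25.1
d = 0.2 + 0.251
d = 0.451 m

0.451


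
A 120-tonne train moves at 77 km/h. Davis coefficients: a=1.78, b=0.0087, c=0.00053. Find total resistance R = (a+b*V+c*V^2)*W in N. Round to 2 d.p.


b*V = 0.0087 * 77 = 0.6699
c*V^2 = 0.00053 * 5929 = 3.14237
R_per_t = 1.78 + 0.6699 + 3.14237 = 5.59227 N/t
R_total = 5.59227 * 120 = 671.07 N

671.07


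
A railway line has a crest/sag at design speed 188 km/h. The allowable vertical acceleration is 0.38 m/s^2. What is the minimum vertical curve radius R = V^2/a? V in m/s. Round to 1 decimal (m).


Convert speed: V = 188 / 3.6 = 52.2222 m/s
V^2 = 2727.1605 m^2/s^2
R_v = 2727.1605 / 0.38
R_v = 7176.7 m

7176.7


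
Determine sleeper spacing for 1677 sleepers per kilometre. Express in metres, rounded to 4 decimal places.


Spacing = 1000 m / number of sleepers
Spacing = 1000 / 1677
Spacing = 0.5963 m

0.5963


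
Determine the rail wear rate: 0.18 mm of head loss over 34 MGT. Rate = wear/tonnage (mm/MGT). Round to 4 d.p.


Wear rate = total wear / cumulative tonnage
Rate = 0.18 / 34
Rate = 0.0053 mm/MGT

0.0053


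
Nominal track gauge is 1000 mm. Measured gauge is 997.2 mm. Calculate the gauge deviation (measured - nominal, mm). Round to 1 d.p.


Deviation = measured - nominal
Deviation = 997.2 - 1000
Deviation = -2.8 mm

-2.8


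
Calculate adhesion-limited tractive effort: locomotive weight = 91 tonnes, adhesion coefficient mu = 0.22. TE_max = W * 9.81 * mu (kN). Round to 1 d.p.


TE_max = W * g * mu
TE_max = 91 * 9.81 * 0.22
TE_max = 892.71 * 0.22
TE_max = 196.4 kN

196.4


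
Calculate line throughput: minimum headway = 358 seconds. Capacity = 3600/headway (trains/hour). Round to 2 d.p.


Capacity = 3600 / headway
Capacity = 3600 / 358
Capacity = 10.06 trains/hour

10.06


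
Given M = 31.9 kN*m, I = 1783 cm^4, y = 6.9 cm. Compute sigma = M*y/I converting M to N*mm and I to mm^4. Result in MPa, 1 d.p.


Convert units:
M = 31.9 kN*m = 31900000 N*mm
y = 6.9 cm = 69 mm
I = 1783 cm^4 = 17830000 mm^4
sigma = 31900000 * 69 / 17830000
sigma = 123.4 MPa

123.4


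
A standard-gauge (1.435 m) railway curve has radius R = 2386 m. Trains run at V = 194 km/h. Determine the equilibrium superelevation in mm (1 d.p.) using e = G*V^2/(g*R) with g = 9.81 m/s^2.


Convert speed: V = 194 / 3.6 = 53.8889 m/s
Apply formula: e = 1.435 * 53.8889^2 / (9.81 * 2386)
e = 1.435 * 2904.0123 / 23406.66
e = 0.178037 m = 178.0 mm

178.0


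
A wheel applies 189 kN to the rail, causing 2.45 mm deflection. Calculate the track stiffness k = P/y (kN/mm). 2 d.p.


Track stiffness k = P / y
k = 189 / 2.45
k = 77.14 kN/mm

77.14


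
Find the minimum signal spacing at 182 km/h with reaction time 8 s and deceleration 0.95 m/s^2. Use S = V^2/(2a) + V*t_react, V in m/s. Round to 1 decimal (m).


V = 182 / 3.6 = 50.5556 m/s
Braking distance = 50.5556^2 / (2*0.95) = 1345.1917 m
Sighting distance = 50.5556 * 8 = 404.4444 m
S = 1345.1917 + 404.4444 = 1749.6 m

1749.6


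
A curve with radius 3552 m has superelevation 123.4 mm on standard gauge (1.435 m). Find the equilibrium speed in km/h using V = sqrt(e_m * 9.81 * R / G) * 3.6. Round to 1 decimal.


Convert cant: e = 123.4 mm = 0.1234 m
V_ms = sqrt(0.1234 * 9.81 * 3552 / 1.435)
V_ms = sqrt(2996.437497) = 54.7397 m/s
V = 54.7397 * 3.6 = 197.1 km/h

197.1


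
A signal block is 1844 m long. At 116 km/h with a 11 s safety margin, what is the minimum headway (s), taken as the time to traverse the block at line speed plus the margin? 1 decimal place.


V = 116 / 3.6 = 32.2222 m/s
Block traversal time = 1844 / 32.2222 = 57.2276 s
Headway = 57.2276 + 11
Headway = 68.2 s

68.2


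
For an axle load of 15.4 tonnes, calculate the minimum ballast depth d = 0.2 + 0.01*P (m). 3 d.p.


d = 0.2 + 0.01 * 15.4
d = 0.2 + 0.154
d = 0.354 m

0.354


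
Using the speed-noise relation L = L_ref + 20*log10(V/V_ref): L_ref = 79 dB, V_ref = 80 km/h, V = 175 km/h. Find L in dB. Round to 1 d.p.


V/V_ref = 175 / 80 = 2.1875
log10(2.1875) = 0.339948
20 * 0.339948 = 6.799
L = 79 + 6.799 = 85.8 dB

85.8


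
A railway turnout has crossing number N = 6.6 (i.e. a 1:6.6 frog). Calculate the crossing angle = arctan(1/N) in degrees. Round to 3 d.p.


1/N = 1/6.6 = 0.151515
angle = arctan(0.151515) = 0.150371 rad
angle = 0.150371 * 180/pi = 8.616 degrees

8.616


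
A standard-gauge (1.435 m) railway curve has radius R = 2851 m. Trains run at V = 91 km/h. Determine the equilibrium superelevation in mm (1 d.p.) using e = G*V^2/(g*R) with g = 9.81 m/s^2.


Convert speed: V = 91 / 3.6 = 25.2778 m/s
Apply formula: e = 1.435 * 25.2778^2 / (9.81 * 2851)
e = 1.435 * 638.966 / 27968.31
e = 0.032784 m = 32.8 mm

32.8


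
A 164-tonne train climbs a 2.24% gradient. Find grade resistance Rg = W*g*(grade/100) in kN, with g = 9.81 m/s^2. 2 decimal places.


Rg = W * 9.81 * grade / 100
Rg = 164 * 9.81 * 2.24 / 100
Rg = 1608.84 * 0.0224
Rg = 36.04 kN

36.04


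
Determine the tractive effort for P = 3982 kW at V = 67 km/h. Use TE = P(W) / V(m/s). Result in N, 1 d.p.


Convert: P = 3982 kW = 3982000 W
V = 67 / 3.6 = 18.6111 m/s
TE = 3982000 / 18.6111
TE = 213958.2 N

213958.2


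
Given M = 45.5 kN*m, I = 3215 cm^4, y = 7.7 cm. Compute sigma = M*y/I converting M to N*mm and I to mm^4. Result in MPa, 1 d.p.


Convert units:
M = 45.5 kN*m = 45500000 N*mm
y = 7.7 cm = 77 mm
I = 3215 cm^4 = 32150000 mm^4
sigma = 45500000 * 77 / 32150000
sigma = 109.0 MPa

109.0


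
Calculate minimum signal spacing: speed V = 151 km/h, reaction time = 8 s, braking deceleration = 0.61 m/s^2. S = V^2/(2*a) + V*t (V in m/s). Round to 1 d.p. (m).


V = 151 / 3.6 = 41.9444 m/s
Braking distance = 41.9444^2 / (2*0.61) = 1442.079 m
Sighting distance = 41.9444 * 8 = 335.5556 m
S = 1442.079 + 335.5556 = 1777.6 m

1777.6


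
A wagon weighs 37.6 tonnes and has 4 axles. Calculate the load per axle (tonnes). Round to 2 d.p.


Load per axle = total weight / number of axles
Load = 37.6 / 4
Load = 9.40 tonnes

9.40


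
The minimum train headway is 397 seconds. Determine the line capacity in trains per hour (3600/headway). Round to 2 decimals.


Capacity = 3600 / headway
Capacity = 3600 / 397
Capacity = 9.07 trains/hour

9.07


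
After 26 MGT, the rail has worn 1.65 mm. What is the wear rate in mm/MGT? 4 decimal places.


Wear rate = total wear / cumulative tonnage
Rate = 1.65 / 26
Rate = 0.0635 mm/MGT

0.0635


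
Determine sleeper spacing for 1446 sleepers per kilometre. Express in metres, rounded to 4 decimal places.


Spacing = 1000 m / number of sleepers
Spacing = 1000 / 1446
Spacing = 0.6916 m

0.6916


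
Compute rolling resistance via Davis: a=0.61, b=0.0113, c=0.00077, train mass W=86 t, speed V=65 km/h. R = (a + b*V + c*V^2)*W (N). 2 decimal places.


b*V = 0.0113 * 65 = 0.7345
c*V^2 = 0.00077 * 4225 = 3.25325
R_per_t = 0.61 + 0.7345 + 3.25325 = 4.59775 N/t
R_total = 4.59775 * 86 = 395.41 N

395.41


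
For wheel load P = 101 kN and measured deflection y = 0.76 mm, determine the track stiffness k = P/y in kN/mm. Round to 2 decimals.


Track stiffness k = P / y
k = 101 / 0.76
k = 132.89 kN/mm

132.89


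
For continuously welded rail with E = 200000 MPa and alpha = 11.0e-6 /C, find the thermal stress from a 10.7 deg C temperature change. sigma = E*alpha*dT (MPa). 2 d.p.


sigma = E * alpha * dT
sigma = 200000 * 11.0e-6 * 10.7
sigma = 2.2 * 10.7
sigma = 23.54 MPa

23.54


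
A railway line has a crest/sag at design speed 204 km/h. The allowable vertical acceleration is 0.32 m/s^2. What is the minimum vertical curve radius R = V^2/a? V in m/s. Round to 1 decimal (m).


Convert speed: V = 204 / 3.6 = 56.6667 m/s
V^2 = 3211.1111 m^2/s^2
R_v = 3211.1111 / 0.32
R_v = 10034.7 m

10034.7


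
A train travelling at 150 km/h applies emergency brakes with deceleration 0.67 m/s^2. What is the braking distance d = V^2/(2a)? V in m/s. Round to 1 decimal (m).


Convert speed: V = 150 / 3.6 = 41.6667 m/s
V^2 = 1736.1111
d = 1736.1111 / (2 * 0.67)
d = 1736.1111 / 1.34
d = 1295.6 m

1295.6


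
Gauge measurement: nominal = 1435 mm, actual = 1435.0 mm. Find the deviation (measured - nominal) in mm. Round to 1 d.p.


Deviation = measured - nominal
Deviation = 1435.0 - 1435
Deviation = 0.0 mm

0.0


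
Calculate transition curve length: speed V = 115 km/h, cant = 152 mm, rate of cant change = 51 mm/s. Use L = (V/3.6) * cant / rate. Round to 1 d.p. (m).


Convert speed: V = 115 / 3.6 = 31.9444 m/s
L = 31.9444 * 152 / 51
L = 4855.5556 / 51
L = 95.2 m

95.2


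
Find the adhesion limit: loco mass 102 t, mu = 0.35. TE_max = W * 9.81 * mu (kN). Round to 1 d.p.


TE_max = W * g * mu
TE_max = 102 * 9.81 * 0.35
TE_max = 1000.62 * 0.35
TE_max = 350.2 kN

350.2


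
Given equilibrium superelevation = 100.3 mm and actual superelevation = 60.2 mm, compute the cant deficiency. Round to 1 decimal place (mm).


Cant deficiency = equilibrium cant - actual cant
CD = 100.3 - 60.2
CD = 40.1 mm

40.1


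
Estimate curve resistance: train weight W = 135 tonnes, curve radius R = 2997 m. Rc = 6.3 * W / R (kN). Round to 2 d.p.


Rc = 6.3 * W / R
Rc = 6.3 * 135 / 2997
Rc = 850.5 / 2997
Rc = 0.28 kN

0.28


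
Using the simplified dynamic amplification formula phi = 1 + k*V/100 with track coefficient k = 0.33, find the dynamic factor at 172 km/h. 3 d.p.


phi = 1 + k * V / 100
phi = 1 + 0.33 * 172 / 100
phi = 1 + 0.5676
phi = 1.568

1.568


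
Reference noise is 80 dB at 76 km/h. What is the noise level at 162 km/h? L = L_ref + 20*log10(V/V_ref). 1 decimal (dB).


V/V_ref = 162 / 76 = 2.131579
log10(2.131579) = 0.328701
20 * 0.328701 = 6.574
L = 80 + 6.574 = 86.6 dB

86.6


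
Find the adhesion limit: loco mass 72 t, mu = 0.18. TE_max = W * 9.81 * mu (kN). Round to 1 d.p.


TE_max = W * g * mu
TE_max = 72 * 9.81 * 0.18
TE_max = 706.32 * 0.18
TE_max = 127.1 kN

127.1


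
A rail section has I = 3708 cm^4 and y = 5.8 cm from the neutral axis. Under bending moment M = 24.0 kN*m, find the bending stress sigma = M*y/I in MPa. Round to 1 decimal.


Convert units:
M = 24.0 kN*m = 24000000 N*mm
y = 5.8 cm = 58 mm
I = 3708 cm^4 = 37080000 mm^4
sigma = 24000000 * 58 / 37080000
sigma = 37.5 MPa

37.5


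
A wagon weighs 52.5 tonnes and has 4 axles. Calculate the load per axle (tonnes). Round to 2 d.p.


Load per axle = total weight / number of axles
Load = 52.5 / 4
Load = 13.13 tonnes

13.13


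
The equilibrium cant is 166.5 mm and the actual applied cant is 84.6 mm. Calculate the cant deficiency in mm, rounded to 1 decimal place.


Cant deficiency = equilibrium cant - actual cant
CD = 166.5 - 84.6
CD = 81.9 mm

81.9


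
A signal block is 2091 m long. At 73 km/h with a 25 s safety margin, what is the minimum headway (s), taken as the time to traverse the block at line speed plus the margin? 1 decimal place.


V = 73 / 3.6 = 20.2778 m/s
Block traversal time = 2091 / 20.2778 = 103.1178 s
Headway = 103.1178 + 25
Headway = 128.1 s

128.1


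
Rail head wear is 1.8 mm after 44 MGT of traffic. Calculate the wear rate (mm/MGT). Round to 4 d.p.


Wear rate = total wear / cumulative tonnage
Rate = 1.8 / 44
Rate = 0.0409 mm/MGT

0.0409


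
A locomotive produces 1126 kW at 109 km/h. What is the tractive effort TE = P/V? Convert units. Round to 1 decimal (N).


Convert: P = 1126 kW = 1126000 W
V = 109 / 3.6 = 30.2778 m/s
TE = 1126000 / 30.2778
TE = 37189.0 N

37189.0


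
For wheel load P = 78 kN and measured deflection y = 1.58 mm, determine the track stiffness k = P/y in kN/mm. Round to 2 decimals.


Track stiffness k = P / y
k = 78 / 1.58
k = 49.37 kN/mm

49.37


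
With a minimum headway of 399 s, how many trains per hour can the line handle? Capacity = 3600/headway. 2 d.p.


Capacity = 3600 / headway
Capacity = 3600 / 399
Capacity = 9.02 trains/hour

9.02


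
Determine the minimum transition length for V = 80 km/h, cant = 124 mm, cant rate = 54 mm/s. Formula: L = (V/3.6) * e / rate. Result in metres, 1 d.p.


Convert speed: V = 80 / 3.6 = 22.2222 m/s
L = 22.2222 * 124 / 54
L = 2755.5556 / 54
L = 51.0 m

51.0


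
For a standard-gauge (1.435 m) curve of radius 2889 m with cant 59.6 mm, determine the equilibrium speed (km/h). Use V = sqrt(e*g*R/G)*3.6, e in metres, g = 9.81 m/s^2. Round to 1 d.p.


Convert cant: e = 59.6 mm = 0.0596 m
V_ms = sqrt(0.0596 * 9.81 * 2889 / 1.435)
V_ms = sqrt(1177.093355) = 34.3088 m/s
V = 34.3088 * 3.6 = 123.5 km/h

123.5


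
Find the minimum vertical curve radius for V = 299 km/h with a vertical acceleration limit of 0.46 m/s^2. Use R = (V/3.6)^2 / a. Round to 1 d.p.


Convert speed: V = 299 / 3.6 = 83.0556 m/s
V^2 = 6898.2253 m^2/s^2
R_v = 6898.2253 / 0.46
R_v = 14996.1 m

14996.1


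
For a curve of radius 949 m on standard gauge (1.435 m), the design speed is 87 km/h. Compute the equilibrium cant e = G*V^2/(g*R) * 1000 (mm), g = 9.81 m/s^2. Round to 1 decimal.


Convert speed: V = 87 / 3.6 = 24.1667 m/s
Apply formula: e = 1.435 * 24.1667^2 / (9.81 * 949)
e = 1.435 * 584.0278 / 9309.69
e = 0.090022 m = 90.0 mm

90.0


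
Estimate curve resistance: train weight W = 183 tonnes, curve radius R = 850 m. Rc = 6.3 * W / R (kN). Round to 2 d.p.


Rc = 6.3 * W / R
Rc = 6.3 * 183 / 850
Rc = 1152.9 / 850
Rc = 1.36 kN

1.36


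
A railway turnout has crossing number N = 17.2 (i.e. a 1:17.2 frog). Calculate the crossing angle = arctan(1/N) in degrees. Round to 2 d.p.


1/N = 1/17.2 = 0.05814
angle = arctan(0.05814) = 0.058074 rad
angle = 0.058074 * 180/pi = 3.33 degrees

3.33


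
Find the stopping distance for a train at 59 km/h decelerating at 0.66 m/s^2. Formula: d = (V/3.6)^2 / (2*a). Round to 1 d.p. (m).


Convert speed: V = 59 / 3.6 = 16.3889 m/s
V^2 = 268.5957
d = 268.5957 / (2 * 0.66)
d = 268.5957 / 1.32
d = 203.5 m

203.5


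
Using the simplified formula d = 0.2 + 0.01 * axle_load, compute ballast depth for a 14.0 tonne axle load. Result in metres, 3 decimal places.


d = 0.2 + 0.01 * 14.0
d = 0.2 + 0.14
d = 0.340 m

0.340


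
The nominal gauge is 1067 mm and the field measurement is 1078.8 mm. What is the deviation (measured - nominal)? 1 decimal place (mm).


Deviation = measured - nominal
Deviation = 1078.8 - 1067
Deviation = 11.8 mm

11.8


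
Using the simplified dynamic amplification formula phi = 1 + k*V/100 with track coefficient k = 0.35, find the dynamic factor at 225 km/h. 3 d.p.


phi = 1 + k * V / 100
phi = 1 + 0.35 * 225 / 100
phi = 1 + 0.7875
phi = 1.788

1.788


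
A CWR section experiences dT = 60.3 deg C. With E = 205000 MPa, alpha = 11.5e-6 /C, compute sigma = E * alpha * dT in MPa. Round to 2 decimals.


sigma = E * alpha * dT
sigma = 205000 * 11.5e-6 * 60.3
sigma = 2.3575 * 60.3
sigma = 142.16 MPa

142.16


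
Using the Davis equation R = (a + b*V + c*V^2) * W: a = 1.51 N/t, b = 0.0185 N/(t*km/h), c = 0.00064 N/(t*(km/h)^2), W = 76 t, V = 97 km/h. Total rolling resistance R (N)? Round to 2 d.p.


b*V = 0.0185 * 97 = 1.7945
c*V^2 = 0.00064 * 9409 = 6.02176
R_per_t = 1.51 + 1.7945 + 6.02176 = 9.32626 N/t
R_total = 9.32626 * 76 = 708.80 N

708.80


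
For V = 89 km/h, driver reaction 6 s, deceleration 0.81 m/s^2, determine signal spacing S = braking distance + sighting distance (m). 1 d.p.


V = 89 / 3.6 = 24.7222 m/s
Braking distance = 24.7222^2 / (2*0.81) = 377.2767 m
Sighting distance = 24.7222 * 6 = 148.3333 m
S = 377.2767 + 148.3333 = 525.6 m

525.6


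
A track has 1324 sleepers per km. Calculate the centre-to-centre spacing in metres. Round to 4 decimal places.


Spacing = 1000 m / number of sleepers
Spacing = 1000 / 1324
Spacing = 0.7553 m

0.7553


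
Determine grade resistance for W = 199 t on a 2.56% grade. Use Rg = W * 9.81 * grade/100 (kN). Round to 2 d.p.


Rg = W * 9.81 * grade / 100
Rg = 199 * 9.81 * 2.56 / 100
Rg = 1952.19 * 0.0256
Rg = 49.98 kN

49.98


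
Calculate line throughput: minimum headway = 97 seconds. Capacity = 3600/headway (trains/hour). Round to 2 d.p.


Capacity = 3600 / headway
Capacity = 3600 / 97
Capacity = 37.11 trains/hour

37.11


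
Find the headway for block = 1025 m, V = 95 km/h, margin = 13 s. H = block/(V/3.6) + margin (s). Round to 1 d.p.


V = 95 / 3.6 = 26.3889 m/s
Block traversal time = 1025 / 26.3889 = 38.8421 s
Headway = 38.8421 + 13
Headway = 51.8 s

51.8


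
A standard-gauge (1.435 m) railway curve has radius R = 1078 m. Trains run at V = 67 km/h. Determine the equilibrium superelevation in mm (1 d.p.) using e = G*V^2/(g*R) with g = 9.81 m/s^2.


Convert speed: V = 67 / 3.6 = 18.6111 m/s
Apply formula: e = 1.435 * 18.6111^2 / (9.81 * 1078)
e = 1.435 * 346.3735 / 10575.18
e = 0.047001 m = 47.0 mm

47.0


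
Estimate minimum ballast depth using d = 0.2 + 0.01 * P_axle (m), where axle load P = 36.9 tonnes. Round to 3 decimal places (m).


d = 0.2 + 0.01 * 36.9
d = 0.2 + 0.369
d = 0.569 m

0.569


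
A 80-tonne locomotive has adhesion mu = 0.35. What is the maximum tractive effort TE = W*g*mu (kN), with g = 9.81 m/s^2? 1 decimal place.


TE_max = W * g * mu
TE_max = 80 * 9.81 * 0.35
TE_max = 784.8 * 0.35
TE_max = 274.7 kN

274.7


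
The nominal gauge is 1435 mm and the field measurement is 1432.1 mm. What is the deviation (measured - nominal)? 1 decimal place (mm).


Deviation = measured - nominal
Deviation = 1432.1 - 1435
Deviation = -2.9 mm

-2.9


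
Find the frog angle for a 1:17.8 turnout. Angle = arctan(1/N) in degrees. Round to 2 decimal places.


1/N = 1/17.8 = 0.05618
angle = arctan(0.05618) = 0.056121 rad
angle = 0.056121 * 180/pi = 3.22 degrees

3.22


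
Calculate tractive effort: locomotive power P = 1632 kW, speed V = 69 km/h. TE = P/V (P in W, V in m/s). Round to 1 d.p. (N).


Convert: P = 1632 kW = 1632000 W
V = 69 / 3.6 = 19.1667 m/s
TE = 1632000 / 19.1667
TE = 85147.8 N

85147.8


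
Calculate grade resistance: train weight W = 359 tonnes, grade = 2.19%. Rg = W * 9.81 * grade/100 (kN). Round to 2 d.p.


Rg = W * 9.81 * grade / 100
Rg = 359 * 9.81 * 2.19 / 100
Rg = 3521.79 * 0.0219
Rg = 77.13 kN

77.13


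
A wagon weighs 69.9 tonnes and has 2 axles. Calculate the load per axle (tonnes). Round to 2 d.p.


Load per axle = total weight / number of axles
Load = 69.9 / 2
Load = 34.95 tonnes

34.95


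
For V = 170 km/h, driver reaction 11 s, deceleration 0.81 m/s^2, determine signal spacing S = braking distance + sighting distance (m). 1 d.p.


V = 170 / 3.6 = 47.2222 m/s
Braking distance = 47.2222^2 / (2*0.81) = 1376.5051 m
Sighting distance = 47.2222 * 11 = 519.4444 m
S = 1376.5051 + 519.4444 = 1895.9 m

1895.9


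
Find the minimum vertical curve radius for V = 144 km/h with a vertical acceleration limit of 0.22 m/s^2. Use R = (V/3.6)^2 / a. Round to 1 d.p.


Convert speed: V = 144 / 3.6 = 40.0 m/s
V^2 = 1600.0 m^2/s^2
R_v = 1600.0 / 0.22
R_v = 7272.7 m

7272.7


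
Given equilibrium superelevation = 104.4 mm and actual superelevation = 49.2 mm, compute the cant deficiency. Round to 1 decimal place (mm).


Cant deficiency = equilibrium cant - actual cant
CD = 104.4 - 49.2
CD = 55.2 mm

55.2


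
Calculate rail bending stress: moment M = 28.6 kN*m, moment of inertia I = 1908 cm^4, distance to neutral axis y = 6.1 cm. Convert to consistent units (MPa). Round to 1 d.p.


Convert units:
M = 28.6 kN*m = 28600000 N*mm
y = 6.1 cm = 61 mm
I = 1908 cm^4 = 19080000 mm^4
sigma = 28600000 * 61 / 19080000
sigma = 91.4 MPa

91.4


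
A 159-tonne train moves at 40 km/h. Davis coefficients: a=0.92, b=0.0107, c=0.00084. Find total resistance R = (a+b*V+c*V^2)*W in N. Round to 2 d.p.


b*V = 0.0107 * 40 = 0.428
c*V^2 = 0.00084 * 1600 = 1.344
R_per_t = 0.92 + 0.428 + 1.344 = 2.692 N/t
R_total = 2.692 * 159 = 428.03 N

428.03


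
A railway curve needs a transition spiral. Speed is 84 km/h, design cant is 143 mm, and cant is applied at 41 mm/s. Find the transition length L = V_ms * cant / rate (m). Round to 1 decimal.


Convert speed: V = 84 / 3.6 = 23.3333 m/s
L = 23.3333 * 143 / 41
L = 3336.6667 / 41
L = 81.4 m

81.4
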